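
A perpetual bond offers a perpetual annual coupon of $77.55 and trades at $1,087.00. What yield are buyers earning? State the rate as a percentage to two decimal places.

7.13%

P = C/r ⇒ r = C/P = $77.55/$1,087.00 = 0.071343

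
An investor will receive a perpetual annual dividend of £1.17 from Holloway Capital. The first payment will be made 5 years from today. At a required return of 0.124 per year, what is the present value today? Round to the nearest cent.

Value at end of year 4: C / r = £1.17 / 0.124 = £9.4355
Discount to today: PV = £9.4355 / (1 + 0.124)^4 = £9.4355 / 1.596119 = £5.91

£5.91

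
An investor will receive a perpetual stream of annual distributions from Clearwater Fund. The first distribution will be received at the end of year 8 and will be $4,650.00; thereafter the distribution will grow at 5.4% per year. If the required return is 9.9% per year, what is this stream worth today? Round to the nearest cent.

Value at end of year 7: C₁ / (r − g) = $4,650.00 / (0.099 − 0.054) = $103,333.3333
Discount to today: PV = $103,333.3333 / (1 + 0.099)^7 = $103,333.3333 / 1.936350 = $53,365.01

$53365.01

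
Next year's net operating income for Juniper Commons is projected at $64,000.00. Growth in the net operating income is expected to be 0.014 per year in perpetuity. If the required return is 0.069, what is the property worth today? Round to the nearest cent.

Growing perpetuity: P = D₁ / (r − g) = $64,000.0000 / (0.069 − 0.014) = $1,163,636.36

$1163636.36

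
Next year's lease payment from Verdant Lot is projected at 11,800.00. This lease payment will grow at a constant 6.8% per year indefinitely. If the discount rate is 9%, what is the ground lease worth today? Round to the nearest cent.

Growing perpetuity: P = D₁ / (r − g) = 11,800.0000 / (0.09 − 0.068) = 536,363.64

536363.64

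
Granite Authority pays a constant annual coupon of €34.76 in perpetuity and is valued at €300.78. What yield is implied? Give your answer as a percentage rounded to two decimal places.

11.56%

P = C/r ⇒ r = C/P = €34.76/€300.78 = 0.115566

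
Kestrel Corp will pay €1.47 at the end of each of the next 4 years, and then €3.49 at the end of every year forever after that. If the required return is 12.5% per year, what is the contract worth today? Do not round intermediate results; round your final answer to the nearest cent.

€21.85

PV of 4-year annuity: €1.47 × [1 − (1+0.125)^−4] / 0.125 = 4.41829
Perpetuity value at year 4: €3.49 / 0.125 = 27.92000
PV of perpetuity: 27.92000 / (1+0.125)^4 = 17.43032
Total PV = 4.41829 + 17.43032 = 21.84861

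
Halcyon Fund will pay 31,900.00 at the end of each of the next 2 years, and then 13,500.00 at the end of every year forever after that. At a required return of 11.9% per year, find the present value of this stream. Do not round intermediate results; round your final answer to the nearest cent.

PV of 2-year annuity: 31,900.00 × [1 − (1+0.119)^−2] / 0.119 = 53983.55323
Perpetuity value at year 2: 13,500.00 / 0.119 = 113445.37815
PV of perpetuity: 113445.37815 / (1+0.119)^2 = 90599.67380
Total PV = 53983.55323 + 90599.67380 = 144583.22704

144583.23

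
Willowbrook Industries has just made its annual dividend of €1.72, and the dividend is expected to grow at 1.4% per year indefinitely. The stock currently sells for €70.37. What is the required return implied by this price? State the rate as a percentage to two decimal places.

D₁ = €1.72 × 1.014 = €1.7441
P = D₁/(r − g) ⇒ r = D₁/P + g = €1.7441/€70.37 + 0.014 = 0.024784 + 0.014 = 0.038784

3.88%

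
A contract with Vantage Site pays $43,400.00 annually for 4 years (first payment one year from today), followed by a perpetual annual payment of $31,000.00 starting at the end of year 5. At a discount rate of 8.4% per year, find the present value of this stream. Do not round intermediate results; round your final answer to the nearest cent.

PV of 4-year annuity: $43,400.00 × [1 − (1+0.084)^−4] / 0.084 = 142475.68652
Perpetuity value at year 4: $31,000.00 / 0.084 = 369047.61905
PV of perpetuity: 369047.61905 / (1+0.084)^4 = 267279.27153
Total PV = 142475.68652 + 267279.27153 = 409754.95805

$409754.96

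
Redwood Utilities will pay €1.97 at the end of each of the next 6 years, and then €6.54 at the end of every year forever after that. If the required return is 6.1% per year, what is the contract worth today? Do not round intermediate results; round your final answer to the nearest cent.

€84.81

PV of 6-year annuity: €1.97 × [1 − (1+0.061)^−6] / 0.061 = 9.65677
Perpetuity value at year 6: €6.54 / 0.061 = 107.21311
PV of perpetuity: 107.21311 / (1+0.061)^6 = 75.15461
Total PV = 9.65677 + 75.15461 = 84.81137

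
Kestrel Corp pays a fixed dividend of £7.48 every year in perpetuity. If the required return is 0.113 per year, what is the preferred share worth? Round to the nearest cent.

£66.19

Level perpetuity: PV = C / r = £7.48 / 0.113 = £66.19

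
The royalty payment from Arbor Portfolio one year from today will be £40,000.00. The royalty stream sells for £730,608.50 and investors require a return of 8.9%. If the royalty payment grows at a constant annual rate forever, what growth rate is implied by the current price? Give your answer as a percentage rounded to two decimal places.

P = D₁/(r−g) ⇒ g = r − D₁/P = 0.089 − £40,000.00/£730,608.50 = 0.034251

3.43%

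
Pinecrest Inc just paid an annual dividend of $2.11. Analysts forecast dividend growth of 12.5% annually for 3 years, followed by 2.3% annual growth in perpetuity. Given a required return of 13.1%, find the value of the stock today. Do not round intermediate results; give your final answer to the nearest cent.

$25.93

D_1 = 2.37375
D_2 = 2.67047
D_3 = 3.00428
Terminal value at year 3: TV = D_3×(1+g_2)/(r−g_2) = 3.07338/0.108 = 28.45718
P_0 = D_1/(1+r)^1 + D_2/(1+r)^2 + D_3/(1+r)^3 + TV/(1+r)^3
    = 2.09881 + 2.08767 + 2.07660 + 19.66999 = 25.93306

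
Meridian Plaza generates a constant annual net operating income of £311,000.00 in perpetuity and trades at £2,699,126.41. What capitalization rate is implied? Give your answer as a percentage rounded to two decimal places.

P = C/r ⇒ r = C/P = £311,000.00/£2,699,126.41 = 0.115222

11.52%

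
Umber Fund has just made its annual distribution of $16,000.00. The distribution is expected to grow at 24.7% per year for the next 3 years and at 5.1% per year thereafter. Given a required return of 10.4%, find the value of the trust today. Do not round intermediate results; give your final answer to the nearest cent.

$518777.81

D_1 = 19952.00000
D_2 = 24880.14400
D_3 = 31025.53957
Terminal value at year 3: TV = D_3×(1+g_2)/(r−g_2) = 32607.84209/0.053 = 615242.30351
P_0 = D_1/(1+r)^1 + D_2/(1+r)^2 + D_3/(1+r)^3 + TV/(1+r)^3
    = 18072.46377 + 20413.37167 + 23057.49499 + 457234.47609 = 518777.80651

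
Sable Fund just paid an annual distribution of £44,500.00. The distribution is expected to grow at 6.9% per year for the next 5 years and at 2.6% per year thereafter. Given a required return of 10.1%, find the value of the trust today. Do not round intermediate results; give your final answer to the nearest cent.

£729123.76

D_1 = 47570.50000
D_2 = 50852.86450
D_3 = 54361.71215
D_4 = 58112.67029
D_5 = 62122.44454
Terminal value at year 5: TV = D_5×(1+g_2)/(r−g_2) = 63737.62810/0.075 = 849835.04129
P_0 = D_1/(1+r)^1 + D_2/(1+r)^2 + D_3/(1+r)^3 + D_4/(1+r)^4 + D_5/(1+r)^5 + TV/(1+r)^5
    = 43206.63034 + 41950.85180 + 40731.57182 + 39547.72959 + 38398.29512 + 525288.67724 = 729123.75589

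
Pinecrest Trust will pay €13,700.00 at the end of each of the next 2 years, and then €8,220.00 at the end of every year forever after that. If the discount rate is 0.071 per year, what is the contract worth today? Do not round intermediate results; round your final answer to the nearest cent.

€125668.87

PV of 2-year annuity: €13,700.00 × [1 − (1+0.071)^−2] / 0.071 = 24735.55871
Perpetuity value at year 2: €8,220.00 / 0.071 = 115774.64789
PV of perpetuity: 115774.64789 / (1+0.071)^2 = 100933.31266
Total PV = 24735.55871 + 100933.31266 = 125668.87137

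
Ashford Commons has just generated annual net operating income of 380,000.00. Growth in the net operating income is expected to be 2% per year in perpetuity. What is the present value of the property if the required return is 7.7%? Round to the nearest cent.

6800000.00

D₁ = D₀ × (1 + g) = 380,000.00 × 1.02 = 387,600.0000
Growing perpetuity: P = D₁ / (r − g) = 387,600.0000 / (0.077 − 0.02) = 6,800,000.00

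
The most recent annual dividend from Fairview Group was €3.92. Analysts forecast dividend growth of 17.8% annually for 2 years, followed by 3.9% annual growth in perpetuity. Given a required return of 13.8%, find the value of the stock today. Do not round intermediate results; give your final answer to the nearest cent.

D_1 = 4.61776
D_2 = 5.43972
Terminal value at year 2: TV = D_2×(1+g_2)/(r−g_2) = 5.65187/0.099 = 57.08960
P_0 = D_1/(1+r)^1 + D_2/(1+r)^2 + TV/(1+r)^2
    = 4.05779 + 4.20041 + 44.08314 = 52.34134

€52.34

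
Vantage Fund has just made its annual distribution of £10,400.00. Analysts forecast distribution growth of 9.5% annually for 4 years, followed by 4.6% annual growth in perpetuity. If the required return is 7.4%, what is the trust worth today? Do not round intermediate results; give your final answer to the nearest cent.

D_1 = 11388.00000
D_2 = 12469.86000
D_3 = 13654.49670
D_4 = 14951.67389
Terminal value at year 4: TV = D_4×(1+g_2)/(r−g_2) = 15639.45089/0.028 = 558551.81733
P_0 = D_1/(1+r)^1 + D_2/(1+r)^2 + D_3/(1+r)^3 + D_4/(1+r)^4 + TV/(1+r)^4
    = 10603.35196 + 10810.68007 + 11022.06208 + 11237.57726 + 419803.77903 = 463477.45039

£463477.45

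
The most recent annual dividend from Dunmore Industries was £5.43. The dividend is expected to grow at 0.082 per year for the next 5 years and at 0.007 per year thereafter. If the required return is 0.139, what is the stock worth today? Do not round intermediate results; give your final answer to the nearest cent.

D_1 = 5.87526
D_2 = 6.35703
D_3 = 6.87831
D_4 = 7.44233
D_5 = 8.05260
Terminal value at year 5: TV = D_5×(1+g_2)/(r−g_2) = 8.10897/0.132 = 61.43158
P_0 = D_1/(1+r)^1 + D_2/(1+r)^2 + D_3/(1+r)^3 + D_4/(1+r)^4 + D_5/(1+r)^5 + TV/(1+r)^5
    = 5.15826 + 4.90012 + 4.65490 + 4.42195 + 4.20066 + 32.04594 = 55.38184

£55.38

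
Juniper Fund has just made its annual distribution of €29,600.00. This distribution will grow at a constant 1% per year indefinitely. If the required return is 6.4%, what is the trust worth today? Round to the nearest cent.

€553629.63

D₁ = D₀ × (1 + g) = €29,600.00 × 1.01 = €29,896.0000
Growing perpetuity: P = D₁ / (r − g) = €29,896.0000 / (0.064 − 0.01) = €553,629.63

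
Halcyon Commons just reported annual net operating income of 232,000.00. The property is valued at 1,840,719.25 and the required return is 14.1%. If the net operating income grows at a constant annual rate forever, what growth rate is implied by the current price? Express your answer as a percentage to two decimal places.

1.33%

P = D₀(1+g)/(r−g) ⇒ P(r−g) = D₀(1+g) ⇒ g(P+D₀) = P·r − D₀
g = (P·r − D₀)/(P + D₀) = (1,840,719.25×0.141 − 232,000.00) / (1,840,719.25 + 232,000.00) = 0.013288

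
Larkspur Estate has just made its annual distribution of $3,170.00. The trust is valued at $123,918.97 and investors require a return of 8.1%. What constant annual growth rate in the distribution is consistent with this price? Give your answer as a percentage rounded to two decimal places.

P = D₀(1+g)/(r−g) ⇒ P(r−g) = D₀(1+g) ⇒ g(P+D₀) = P·r − D₀
g = (P·r − D₀)/(P + D₀) = ($123,918.97×0.081 − $3,170.00) / ($123,918.97 + $3,170.00) = 0.054036

5.40%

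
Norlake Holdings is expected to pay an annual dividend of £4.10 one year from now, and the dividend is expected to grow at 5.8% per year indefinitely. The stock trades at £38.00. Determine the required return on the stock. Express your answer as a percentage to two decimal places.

16.59%

P = D₁/(r − g) ⇒ r = D₁/P + g = £4.1000/£38.00 + 0.058 = 0.107895 + 0.058 = 0.165895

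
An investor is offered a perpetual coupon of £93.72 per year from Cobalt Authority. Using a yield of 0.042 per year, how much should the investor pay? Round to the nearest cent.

£2231.43

Level perpetuity: PV = C / r = £93.72 / 0.042 = £2,231.43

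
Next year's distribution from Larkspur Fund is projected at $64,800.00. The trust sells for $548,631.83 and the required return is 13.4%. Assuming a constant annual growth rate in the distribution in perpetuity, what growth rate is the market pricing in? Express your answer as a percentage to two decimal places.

P = D₁/(r−g) ⇒ g = r − D₁/P = 0.134 − $64,800.00/$548,631.83 = 0.015888

1.59%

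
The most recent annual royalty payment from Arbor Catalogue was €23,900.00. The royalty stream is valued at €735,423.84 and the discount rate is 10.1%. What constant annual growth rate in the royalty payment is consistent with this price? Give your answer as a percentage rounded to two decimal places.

P = D₀(1+g)/(r−g) ⇒ P(r−g) = D₀(1+g) ⇒ g(P+D₀) = P·r − D₀
g = (P·r − D₀)/(P + D₀) = (€735,423.84×0.101 − €23,900.00) / (€735,423.84 + €23,900.00) = 0.066346

6.63%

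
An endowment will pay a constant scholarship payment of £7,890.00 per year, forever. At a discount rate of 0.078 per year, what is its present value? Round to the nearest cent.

Level perpetuity: PV = C / r = £7,890.00 / 0.078 = £101,153.85

£101153.85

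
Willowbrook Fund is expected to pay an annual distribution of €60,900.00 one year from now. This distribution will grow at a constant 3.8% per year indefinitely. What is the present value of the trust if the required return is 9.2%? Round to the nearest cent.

Growing perpetuity: P = D₁ / (r − g) = €60,900.0000 / (0.092 − 0.038) = €1,127,777.78

€1127777.78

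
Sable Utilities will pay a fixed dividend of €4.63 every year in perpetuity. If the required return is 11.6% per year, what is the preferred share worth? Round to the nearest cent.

Level perpetuity: PV = C / r = €4.63 / 0.116 = €39.91

€39.91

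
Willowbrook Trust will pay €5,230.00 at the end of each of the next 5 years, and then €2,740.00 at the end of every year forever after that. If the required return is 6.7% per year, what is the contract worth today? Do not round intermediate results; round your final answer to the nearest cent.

€51187.55

PV of 5-year annuity: €5,230.00 × [1 − (1+0.067)^−5] / 0.067 = 21617.39028
Perpetuity value at year 5: €2,740.00 / 0.067 = 40895.52239
PV of perpetuity: 40895.52239 / (1+0.067)^5 = 29570.15922
Total PV = 21617.39028 + 29570.15922 = 51187.54950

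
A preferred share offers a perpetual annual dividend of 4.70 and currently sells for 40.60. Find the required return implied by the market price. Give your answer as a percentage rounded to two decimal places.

11.58%

P = C/r ⇒ r = C/P = 4.70/40.60 = 0.115764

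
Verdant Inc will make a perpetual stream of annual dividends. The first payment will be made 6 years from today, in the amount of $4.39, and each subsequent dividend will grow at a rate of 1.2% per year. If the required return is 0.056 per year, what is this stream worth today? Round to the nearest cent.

$75.98

Value at end of year 5: C₁ / (r − g) = $4.39 / (0.056 − 0.012) = $99.7727
Discount to today: PV = $99.7727 / (1 + 0.056)^5 = $99.7727 / 1.313166 = $75.98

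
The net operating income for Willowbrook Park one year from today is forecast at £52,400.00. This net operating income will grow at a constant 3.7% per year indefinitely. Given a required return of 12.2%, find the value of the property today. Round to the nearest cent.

£616470.59

Growing perpetuity: P = D₁ / (r − g) = £52,400.0000 / (0.122 − 0.037) = £616,470.59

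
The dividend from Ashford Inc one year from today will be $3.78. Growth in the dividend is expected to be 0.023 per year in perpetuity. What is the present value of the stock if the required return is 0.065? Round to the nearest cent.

Growing perpetuity: P = D₁ / (r − g) = $3.7800 / (0.065 − 0.023) = $90.00

$90.00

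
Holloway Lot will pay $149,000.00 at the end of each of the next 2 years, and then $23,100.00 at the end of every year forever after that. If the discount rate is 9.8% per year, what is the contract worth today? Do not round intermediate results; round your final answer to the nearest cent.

PV of 2-year annuity: $149,000.00 × [1 − (1+0.098)^−2] / 0.098 = 259290.77873
Perpetuity value at year 2: $23,100.00 / 0.098 = 235714.28571
PV of perpetuity: 235714.28571 / (1+0.098)^2 = 195515.51398
Total PV = 259290.77873 + 195515.51398 = 454806.29271

$454806.29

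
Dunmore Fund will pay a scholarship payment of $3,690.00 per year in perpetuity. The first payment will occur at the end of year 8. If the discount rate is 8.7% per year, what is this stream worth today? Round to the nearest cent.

$23653.77

Value at end of year 7: C / r = $3,690.00 / 0.087 = $42,413.7931
Discount to today: PV = $42,413.7931 / (1 + 0.087)^7 = $42,413.7931 / 1.793109 = $23,653.77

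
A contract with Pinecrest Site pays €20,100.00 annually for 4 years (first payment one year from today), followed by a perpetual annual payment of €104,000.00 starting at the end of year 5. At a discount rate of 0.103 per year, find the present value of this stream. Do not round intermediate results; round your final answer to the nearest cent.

€745475.00

PV of 4-year annuity: €20,100.00 × [1 − (1+0.103)^−4] / 0.103 = 63302.72020
Perpetuity value at year 4: €104,000.00 / 0.103 = 1009708.73786
PV of perpetuity: 1009708.73786 / (1+0.103)^4 = 682172.27515
Total PV = 63302.72020 + 682172.27515 = 745474.99535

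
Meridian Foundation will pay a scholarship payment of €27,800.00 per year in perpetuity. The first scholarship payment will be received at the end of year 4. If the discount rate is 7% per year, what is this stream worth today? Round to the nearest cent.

€324186.87

Value at end of year 3: C / r = €27,800.00 / 0.07 = €397,142.8571
Discount to today: PV = €397,142.8571 / (1 + 0.07)^3 = €397,142.8571 / 1.225043 = €324,186.87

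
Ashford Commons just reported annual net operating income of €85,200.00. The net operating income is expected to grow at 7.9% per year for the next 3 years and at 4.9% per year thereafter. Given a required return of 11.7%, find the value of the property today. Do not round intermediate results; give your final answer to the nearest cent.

€1423307.28

D_1 = 91930.80000
D_2 = 99193.33320
D_3 = 107029.60652
Terminal value at year 3: TV = D_3×(1+g_2)/(r−g_2) = 112274.05724/0.068 = 1651089.07709
P_0 = D_1/(1+r)^1 + D_2/(1+r)^2 + D_3/(1+r)^3 + TV/(1+r)^3
    = 82301.52193 + 79501.64921 + 76797.02730 + 1184707.08294 = 1423307.28139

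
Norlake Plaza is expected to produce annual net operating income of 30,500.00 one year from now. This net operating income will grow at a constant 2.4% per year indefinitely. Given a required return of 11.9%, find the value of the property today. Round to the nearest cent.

321052.63

Growing perpetuity: P = D₁ / (r − g) = 30,500.0000 / (0.119 − 0.024) = 321,052.63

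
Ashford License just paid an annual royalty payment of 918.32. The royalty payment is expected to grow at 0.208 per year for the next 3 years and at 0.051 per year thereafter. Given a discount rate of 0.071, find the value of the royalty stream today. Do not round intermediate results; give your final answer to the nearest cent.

72768.52

D_1 = 1109.33056
D_2 = 1340.07132
D_3 = 1618.80615
Terminal value at year 3: TV = D_3×(1+g_2)/(r−g_2) = 1701.36526/0.02 = 85068.26320
P_0 = D_1/(1+r)^1 + D_2/(1+r)^2 + D_3/(1+r)^3 + TV/(1+r)^3
    = 1035.78951 + 1168.28545 + 1317.73000 + 69246.71148 = 72768.51644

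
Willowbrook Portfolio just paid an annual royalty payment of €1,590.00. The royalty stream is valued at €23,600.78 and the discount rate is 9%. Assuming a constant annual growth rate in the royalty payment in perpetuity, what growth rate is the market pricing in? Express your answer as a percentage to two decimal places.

2.12%

P = D₀(1+g)/(r−g) ⇒ P(r−g) = D₀(1+g) ⇒ g(P+D₀) = P·r − D₀
g = (P·r − D₀)/(P + D₀) = (€23,600.78×0.09 − €1,590.00) / (€23,600.78 + €1,590.00) = 0.021201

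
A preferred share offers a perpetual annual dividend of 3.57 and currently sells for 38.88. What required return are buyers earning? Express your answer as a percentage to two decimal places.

P = C/r ⇒ r = C/P = 3.57/38.88 = 0.091821

9.18%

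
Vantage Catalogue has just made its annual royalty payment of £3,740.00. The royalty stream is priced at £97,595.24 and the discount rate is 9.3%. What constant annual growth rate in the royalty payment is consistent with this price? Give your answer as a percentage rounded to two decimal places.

5.27%

P = D₀(1+g)/(r−g) ⇒ P(r−g) = D₀(1+g) ⇒ g(P+D₀) = P·r − D₀
g = (P·r − D₀)/(P + D₀) = (£97,595.24×0.093 − £3,740.00) / (£97,595.24 + £3,740.00) = 0.052660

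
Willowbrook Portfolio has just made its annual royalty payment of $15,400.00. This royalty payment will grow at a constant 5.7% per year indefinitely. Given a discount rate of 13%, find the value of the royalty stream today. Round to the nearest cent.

D₁ = D₀ × (1 + g) = $15,400.00 × 1.057 = $16,277.8000
Growing perpetuity: P = D₁ / (r − g) = $16,277.8000 / (0.13 − 0.057) = $222,983.56

$222983.56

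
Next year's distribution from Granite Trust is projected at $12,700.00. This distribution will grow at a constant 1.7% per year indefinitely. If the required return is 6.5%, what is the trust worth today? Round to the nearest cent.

$264583.33

Growing perpetuity: P = D₁ / (r − g) = $12,700.0000 / (0.065 − 0.017) = $264,583.33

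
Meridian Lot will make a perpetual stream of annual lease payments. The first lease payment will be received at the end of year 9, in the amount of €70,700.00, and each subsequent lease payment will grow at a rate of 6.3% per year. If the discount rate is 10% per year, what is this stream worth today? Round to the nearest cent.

Value at end of year 8: C₁ / (r − g) = €70,700.00 / (0.1 − 0.063) = €1,910,810.8108
Discount to today: PV = €1,910,810.8108 / (1 + 0.1)^8 = €1,910,810.8108 / 2.143589 = €891,407.35

€891407.35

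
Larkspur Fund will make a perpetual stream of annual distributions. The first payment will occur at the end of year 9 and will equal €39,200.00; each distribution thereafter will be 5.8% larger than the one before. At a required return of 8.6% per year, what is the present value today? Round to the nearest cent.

Value at end of year 8: C₁ / (r − g) = €39,200.00 / (0.086 − 0.058) = €1,400,000.0000
Discount to today: PV = €1,400,000.0000 / (1 + 0.086)^8 = €1,400,000.0000 / 1.934811 = €723,584.80

€723584.80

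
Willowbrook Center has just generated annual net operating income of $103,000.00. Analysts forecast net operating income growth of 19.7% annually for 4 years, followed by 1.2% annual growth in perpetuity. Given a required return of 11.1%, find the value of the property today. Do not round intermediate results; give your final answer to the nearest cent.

$1916884.57

D_1 = 123291.00000
D_2 = 147579.32700
D_3 = 176652.45442
D_4 = 211452.98794
Terminal value at year 4: TV = D_4×(1+g_2)/(r−g_2) = 213990.42379/0.099 = 2161519.43227
P_0 = D_1/(1+r)^1 + D_2/(1+r)^2 + D_3/(1+r)^3 + D_4/(1+r)^4 + TV/(1+r)^4
    = 110972.99730 + 119563.16631 + 128818.28089 + 138789.81299 + 1418740.31052 = 1916884.56800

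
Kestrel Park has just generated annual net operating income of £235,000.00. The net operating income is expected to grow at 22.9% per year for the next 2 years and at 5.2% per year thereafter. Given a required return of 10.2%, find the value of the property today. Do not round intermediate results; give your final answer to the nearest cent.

£6704072.32

D_1 = 288815.00000
D_2 = 354953.63500
Terminal value at year 2: TV = D_2×(1+g_2)/(r−g_2) = 373411.22402/0.05 = 7468224.48040
P_0 = D_1/(1+r)^1 + D_2/(1+r)^2 + TV/(1+r)^2
    = 262082.57713 + 292286.28611 + 6149703.45980 = 6704072.32305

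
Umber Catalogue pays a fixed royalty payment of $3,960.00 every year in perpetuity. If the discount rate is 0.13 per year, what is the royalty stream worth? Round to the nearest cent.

$30461.54

Level perpetuity: PV = C / r = $3,960.00 / 0.13 = $30,461.54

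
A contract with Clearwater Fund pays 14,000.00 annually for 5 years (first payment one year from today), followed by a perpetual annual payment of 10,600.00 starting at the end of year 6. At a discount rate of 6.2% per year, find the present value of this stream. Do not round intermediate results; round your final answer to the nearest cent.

PV of 5-year annuity: 14,000.00 × [1 − (1+0.062)^−5] / 0.062 = 58653.61061
Perpetuity value at year 5: 10,600.00 / 0.062 = 170967.74194
PV of perpetuity: 170967.74194 / (1+0.062)^5 = 126558.57962
Total PV = 58653.61061 + 126558.57962 = 185212.19023

185212.19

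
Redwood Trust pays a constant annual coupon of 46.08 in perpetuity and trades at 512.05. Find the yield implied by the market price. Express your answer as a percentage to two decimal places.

9.00%

P = C/r ⇒ r = C/P = 46.08/512.05 = 0.089991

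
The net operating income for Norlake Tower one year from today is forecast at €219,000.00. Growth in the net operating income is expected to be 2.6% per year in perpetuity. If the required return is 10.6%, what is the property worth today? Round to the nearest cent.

Growing perpetuity: P = D₁ / (r − g) = €219,000.0000 / (0.106 − 0.026) = €2,737,500.00

€2737500.00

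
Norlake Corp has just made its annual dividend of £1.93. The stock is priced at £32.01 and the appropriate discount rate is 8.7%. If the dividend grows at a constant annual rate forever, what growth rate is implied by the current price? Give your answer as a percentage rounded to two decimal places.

2.52%

P = D₀(1+g)/(r−g) ⇒ P(r−g) = D₀(1+g) ⇒ g(P+D₀) = P·r − D₀
g = (P·r − D₀)/(P + D₀) = (£32.01×0.087 − £1.93) / (£32.01 + £1.93) = 0.025188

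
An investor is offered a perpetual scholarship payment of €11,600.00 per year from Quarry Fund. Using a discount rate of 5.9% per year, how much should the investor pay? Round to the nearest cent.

Level perpetuity: PV = C / r = €11,600.00 / 0.059 = €196,610.17

€196610.17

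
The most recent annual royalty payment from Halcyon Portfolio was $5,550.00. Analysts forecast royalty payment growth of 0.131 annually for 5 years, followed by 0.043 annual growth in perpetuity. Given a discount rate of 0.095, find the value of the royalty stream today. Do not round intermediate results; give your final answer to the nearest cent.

D_1 = 6277.05000
D_2 = 7099.34355
D_3 = 8029.35756
D_4 = 9081.20339
D_5 = 10270.84104
Terminal value at year 5: TV = D_5×(1+g_2)/(r−g_2) = 10712.48720/0.052 = 206009.36931
P_0 = D_1/(1+r)^1 + D_2/(1+r)^2 + D_3/(1+r)^3 + D_4/(1+r)^4 + D_5/(1+r)^5 + TV/(1+r)^5
    = 5732.46575 + 5920.93038 + 6115.59111 + 6316.65164 + 6524.32237 + 130862.85069 = 161472.81194

$161472.81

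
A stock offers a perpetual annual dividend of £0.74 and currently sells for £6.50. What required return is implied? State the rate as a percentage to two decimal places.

P = C/r ⇒ r = C/P = £0.74/£6.50 = 0.113846

11.38%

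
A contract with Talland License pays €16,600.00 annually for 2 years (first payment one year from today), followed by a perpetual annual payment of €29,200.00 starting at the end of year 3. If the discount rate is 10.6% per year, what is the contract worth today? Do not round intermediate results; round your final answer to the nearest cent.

€253778.75

PV of 2-year annuity: €16,600.00 × [1 − (1+0.106)^−2] / 0.106 = 28579.60361
Perpetuity value at year 2: €29,200.00 / 0.106 = 275471.69811
PV of perpetuity: 275471.69811 / (1+0.106)^2 = 225199.14237
Total PV = 28579.60361 + 225199.14237 = 253778.74598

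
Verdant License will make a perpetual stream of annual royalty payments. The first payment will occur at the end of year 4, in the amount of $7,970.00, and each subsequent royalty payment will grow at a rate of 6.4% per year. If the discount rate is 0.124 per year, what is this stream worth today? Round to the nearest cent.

Value at end of year 3: C₁ / (r − g) = $7,970.00 / (0.124 − 0.064) = $132,833.3333
Discount to today: PV = $132,833.3333 / (1 + 0.124)^3 = $132,833.3333 / 1.420035 = $93,542.32

$93542.32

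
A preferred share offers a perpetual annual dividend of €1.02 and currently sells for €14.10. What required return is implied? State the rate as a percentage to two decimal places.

7.23%

P = C/r ⇒ r = C/P = €1.02/€14.10 = 0.072340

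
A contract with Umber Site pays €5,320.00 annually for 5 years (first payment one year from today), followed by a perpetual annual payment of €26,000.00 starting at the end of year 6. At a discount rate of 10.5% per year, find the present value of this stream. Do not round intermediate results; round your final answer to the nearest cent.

€170216.74

PV of 5-year annuity: €5,320.00 × [1 − (1+0.105)^−5] / 0.105 = 19912.00575
Perpetuity value at year 5: €26,000.00 / 0.105 = 247619.04762
PV of perpetuity: 247619.04762 / (1+0.105)^5 = 150304.73381
Total PV = 19912.00575 + 150304.73381 = 170216.73956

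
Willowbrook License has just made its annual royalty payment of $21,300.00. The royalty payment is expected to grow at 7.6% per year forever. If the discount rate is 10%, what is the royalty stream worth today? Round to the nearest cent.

D₁ = D₀ × (1 + g) = $21,300.00 × 1.076 = $22,918.8000
Growing perpetuity: P = D₁ / (r − g) = $22,918.8000 / (0.1 − 0.076) = $954,950.00

$954950.00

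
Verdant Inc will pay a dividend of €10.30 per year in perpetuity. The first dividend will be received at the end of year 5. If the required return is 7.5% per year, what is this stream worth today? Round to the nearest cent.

€102.84

Value at end of year 4: C / r = €10.30 / 0.075 = €137.3333
Discount to today: PV = €137.3333 / (1 + 0.075)^4 = €137.3333 / 1.335469 = €102.84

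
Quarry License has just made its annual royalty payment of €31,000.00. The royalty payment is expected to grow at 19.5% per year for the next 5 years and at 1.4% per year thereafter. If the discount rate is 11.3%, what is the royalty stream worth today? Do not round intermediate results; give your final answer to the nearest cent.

D_1 = 37045.00000
D_2 = 44268.77500
D_3 = 52901.18613
D_4 = 63216.91742
D_5 = 75544.21632
Terminal value at year 5: TV = D_5×(1+g_2)/(r−g_2) = 76601.83534/0.099 = 773755.91257
P_0 = D_1/(1+r)^1 + D_2/(1+r)^2 + D_3/(1+r)^3 + D_4/(1+r)^4 + D_5/(1+r)^5 + TV/(1+r)^5
    = 33283.91734 + 35736.10173 + 38368.95019 + 41195.77312 + 44230.86152 + 453031.24832 = 645846.85222

€645846.85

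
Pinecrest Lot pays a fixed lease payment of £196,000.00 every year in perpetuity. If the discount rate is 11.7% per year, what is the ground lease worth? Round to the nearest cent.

Level perpetuity: PV = C / r = £196,000.00 / 0.117 = £1,675,213.68

£1675213.68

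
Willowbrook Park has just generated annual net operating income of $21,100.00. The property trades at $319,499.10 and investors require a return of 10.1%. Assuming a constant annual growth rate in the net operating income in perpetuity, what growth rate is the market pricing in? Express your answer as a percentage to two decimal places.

3.28%

P = D₀(1+g)/(r−g) ⇒ P(r−g) = D₀(1+g) ⇒ g(P+D₀) = P·r − D₀
g = (P·r − D₀)/(P + D₀) = ($319,499.10×0.101 − $21,100.00) / ($319,499.10 + $21,100.00) = 0.032793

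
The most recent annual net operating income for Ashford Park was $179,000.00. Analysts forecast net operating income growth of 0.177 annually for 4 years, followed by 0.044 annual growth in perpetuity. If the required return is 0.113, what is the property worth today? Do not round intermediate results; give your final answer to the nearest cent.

$4212132.38

D_1 = 210683.00000
D_2 = 247973.89100
D_3 = 291865.26971
D_4 = 343525.42245
Terminal value at year 4: TV = D_4×(1+g_2)/(r−g_2) = 358640.54103/0.069 = 5197689.00047
P_0 = D_1/(1+r)^1 + D_2/(1+r)^2 + D_3/(1+r)^3 + D_4/(1+r)^4 + TV/(1+r)^4
    = 189292.90207 + 200177.66912 + 211688.33473 + 223860.88947 + 3387112.58849 = 4212132.38387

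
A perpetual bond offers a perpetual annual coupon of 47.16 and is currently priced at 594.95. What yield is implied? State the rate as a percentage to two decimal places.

7.93%

P = C/r ⇒ r = C/P = 47.16/594.95 = 0.079267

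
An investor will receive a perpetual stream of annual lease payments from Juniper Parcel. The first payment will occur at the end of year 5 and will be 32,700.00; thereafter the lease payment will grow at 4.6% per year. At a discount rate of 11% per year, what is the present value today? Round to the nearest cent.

336570.36

Value at end of year 4: C₁ / (r − g) = 32,700.00 / (0.11 − 0.046) = 510,937.5000
Discount to today: PV = 510,937.5000 / (1 + 0.11)^4 = 510,937.5000 / 1.518070 = 336,570.36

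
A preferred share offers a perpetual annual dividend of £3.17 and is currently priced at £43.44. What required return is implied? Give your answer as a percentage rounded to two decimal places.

P = C/r ⇒ r = C/P = £3.17/£43.44 = 0.072974

7.30%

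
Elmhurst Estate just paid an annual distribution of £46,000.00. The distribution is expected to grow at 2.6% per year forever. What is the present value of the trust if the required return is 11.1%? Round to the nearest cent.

£555247.06

D₁ = D₀ × (1 + g) = £46,000.00 × 1.026 = £47,196.0000
Growing perpetuity: P = D₁ / (r − g) = £47,196.0000 / (0.111 − 0.026) = £555,247.06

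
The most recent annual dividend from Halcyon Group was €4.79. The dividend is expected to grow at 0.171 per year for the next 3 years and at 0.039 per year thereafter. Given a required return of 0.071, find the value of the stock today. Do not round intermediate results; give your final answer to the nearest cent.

D_1 = 5.60909
D_2 = 6.56824
D_3 = 7.69141
Terminal value at year 3: TV = D_3×(1+g_2)/(r−g_2) = 7.99138/0.032 = 249.73060
P_0 = D_1/(1+r)^1 + D_2/(1+r)^2 + D_3/(1+r)^3 + TV/(1+r)^3
    = 5.23725 + 5.72625 + 6.26091 + 203.28407 = 220.50848

€220.51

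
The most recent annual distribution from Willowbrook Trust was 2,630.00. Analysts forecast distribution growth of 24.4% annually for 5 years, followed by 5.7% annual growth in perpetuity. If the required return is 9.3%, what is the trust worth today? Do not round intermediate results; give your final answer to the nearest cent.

D_1 = 3271.72000
D_2 = 4070.01968
D_3 = 5063.10448
D_4 = 6298.50198
D_5 = 7835.33646
Terminal value at year 5: TV = D_5×(1+g_2)/(r−g_2) = 8281.95064/0.036 = 230054.18432
P_0 = D_1/(1+r)^1 + D_2/(1+r)^2 + D_3/(1+r)^3 + D_4/(1+r)^4 + D_5/(1+r)^5 + TV/(1+r)^5
    = 2993.33943 + 3406.87489 + 3877.54105 + 4413.23061 + 5022.92670 + 147478.70894 = 167192.62163

167192.62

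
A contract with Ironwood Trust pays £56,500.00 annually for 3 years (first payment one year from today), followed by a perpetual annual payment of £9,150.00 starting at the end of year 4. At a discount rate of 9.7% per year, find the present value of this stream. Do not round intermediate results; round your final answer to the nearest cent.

PV of 3-year annuity: £56,500.00 × [1 − (1+0.097)^−3] / 0.097 = 141252.56010
Perpetuity value at year 3: £9,150.00 / 0.097 = 94329.89691
PV of perpetuity: 94329.89691 / (1+0.097)^3 = 71454.48231
Total PV = 141252.56010 + 71454.48231 = 212707.04241

£212707.04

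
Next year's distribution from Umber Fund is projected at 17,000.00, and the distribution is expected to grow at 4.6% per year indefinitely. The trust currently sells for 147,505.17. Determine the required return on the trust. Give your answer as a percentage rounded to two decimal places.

16.13%

P = D₁/(r − g) ⇒ r = D₁/P + g = 17,000.0000/147,505.17 + 0.046 = 0.115250 + 0.046 = 0.161250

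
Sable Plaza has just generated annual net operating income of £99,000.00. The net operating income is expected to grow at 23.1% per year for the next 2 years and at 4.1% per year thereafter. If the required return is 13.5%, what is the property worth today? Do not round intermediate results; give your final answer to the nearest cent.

£1513510.40

D_1 = 121869.00000
D_2 = 150020.73900
Terminal value at year 2: TV = D_2×(1+g_2)/(r−g_2) = 156171.58930/0.094 = 1661399.88616
P_0 = D_1/(1+r)^1 + D_2/(1+r)^2 + TV/(1+r)^2
    = 107373.56828 + 116455.38551 + 1289681.45018 = 1513510.40397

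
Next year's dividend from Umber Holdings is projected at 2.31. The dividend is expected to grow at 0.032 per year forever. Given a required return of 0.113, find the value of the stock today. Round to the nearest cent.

28.52

Growing perpetuity: P = D₁ / (r − g) = 2.3100 / (0.113 − 0.032) = 28.52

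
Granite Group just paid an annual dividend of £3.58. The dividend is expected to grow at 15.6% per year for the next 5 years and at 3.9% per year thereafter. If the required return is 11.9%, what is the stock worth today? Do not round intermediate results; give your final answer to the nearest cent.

D_1 = 4.13848
D_2 = 4.78408
D_3 = 5.53040
D_4 = 6.39314
D_5 = 7.39047
Terminal value at year 5: TV = D_5×(1+g_2)/(r−g_2) = 7.67870/0.08 = 95.98376
P_0 = D_1/(1+r)^1 + D_2/(1+r)^2 + D_3/(1+r)^3 + D_4/(1+r)^4 + D_5/(1+r)^5 + TV/(1+r)^5
    = 3.69837 + 3.82066 + 3.94699 + 4.07750 + 4.21232 + 54.70756 = 74.46341

£74.46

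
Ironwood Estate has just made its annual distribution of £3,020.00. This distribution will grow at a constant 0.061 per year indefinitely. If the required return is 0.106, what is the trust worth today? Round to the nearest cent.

D₁ = D₀ × (1 + g) = £3,020.00 × 1.061 = £3,204.2200
Growing perpetuity: P = D₁ / (r − g) = £3,204.2200 / (0.106 − 0.061) = £71,204.89

£71204.89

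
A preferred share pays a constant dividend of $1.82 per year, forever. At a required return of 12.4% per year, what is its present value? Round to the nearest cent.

$14.68

Level perpetuity: PV = C / r = $1.82 / 0.124 = $14.68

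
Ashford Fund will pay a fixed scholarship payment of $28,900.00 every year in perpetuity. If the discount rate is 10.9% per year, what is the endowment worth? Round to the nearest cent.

Level perpetuity: PV = C / r = $28,900.00 / 0.109 = $265,137.61

$265137.61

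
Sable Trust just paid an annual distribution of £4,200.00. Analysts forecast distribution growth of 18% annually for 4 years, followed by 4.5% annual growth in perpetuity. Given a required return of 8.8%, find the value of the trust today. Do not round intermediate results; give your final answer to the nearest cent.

£161889.04

D_1 = 4956.00000
D_2 = 5848.08000
D_3 = 6900.73440
D_4 = 8142.86659
Terminal value at year 4: TV = D_4×(1+g_2)/(r−g_2) = 8509.29559/0.043 = 197890.59508
P_0 = D_1/(1+r)^1 + D_2/(1+r)^2 + D_3/(1+r)^3 + D_4/(1+r)^4 + TV/(1+r)^4
    = 4555.14706 + 4940.32494 + 5358.07300 + 5811.14535 + 141224.34627 = 161889.03661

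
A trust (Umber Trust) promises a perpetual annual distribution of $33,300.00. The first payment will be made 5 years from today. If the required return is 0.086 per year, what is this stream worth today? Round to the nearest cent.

$278372.60

Value at end of year 4: C / r = $33,300.00 / 0.086 = $387,209.3023
Discount to today: PV = $387,209.3023 / (1 + 0.086)^4 = $387,209.3023 / 1.390975 = $278,372.60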